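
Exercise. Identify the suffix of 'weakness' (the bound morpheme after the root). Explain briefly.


The word 'weakness' = 'weak' (root) + '-ness' (suffix). The suffix is '-ness'.

ness


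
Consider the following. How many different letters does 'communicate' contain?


Unique letters in 'communicate': {a, c, e, i, m, n, o, t, u} = 9 distinct letters.

9


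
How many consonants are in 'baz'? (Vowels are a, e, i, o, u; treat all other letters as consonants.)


Consonants in 'baz': b, z = 2 consonants.

2


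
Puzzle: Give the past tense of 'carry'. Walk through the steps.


Apply rule: Change -y to -ied. 'carry' becomes 'carried'.

carried


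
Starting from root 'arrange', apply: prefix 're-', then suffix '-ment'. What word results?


Step 1: Add prefix 're-' to 'arrange' = 'rearrange'
Step 2: Add suffix '-ment' to 'rearrange' = 'rearrangement'

rearrangement


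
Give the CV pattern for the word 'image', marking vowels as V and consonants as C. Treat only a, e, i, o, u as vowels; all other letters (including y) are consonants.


Letter mapping: i = V, m = C, a = V, g = C, e = V.

VCVCV


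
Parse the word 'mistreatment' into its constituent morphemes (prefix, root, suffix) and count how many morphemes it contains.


Step 1: Identify prefix: 'mis' (meaning: wrongly)
Step 2: Identify root: 'treat'
Step 3: Identify suffix(es): 'ment'
Decomposition: mis- (prefix: wrongly) + treat (root) + -ment (suffix: action/result)
Total morphemes: 3

3 morphemes (mis- (prefix: wrongly) + treat (root) + -ment (suffix: action/result))


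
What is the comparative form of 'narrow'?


Apply comparative formation (add -er): 'narrow' -> 'narrower'.

narrower


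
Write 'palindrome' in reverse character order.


Reverse 'palindrome' character by character: 'emordnilap'.

emordnilap


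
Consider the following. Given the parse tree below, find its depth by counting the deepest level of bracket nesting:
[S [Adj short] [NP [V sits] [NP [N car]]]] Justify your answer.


Count bracket nesting levels:
'[' at pos 0: depth = 1
'[' at pos 3: depth = 2
'[' at pos 15: depth = 2
'[' at pos 19: depth = 3
'[' at pos 28: depth = 3
'[' at pos 32: depth = 4
Maximum depth reached: 4

4


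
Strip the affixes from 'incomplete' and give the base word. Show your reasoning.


Remove prefix 'in' from 'incomplete' to get root 'complete'.

complete


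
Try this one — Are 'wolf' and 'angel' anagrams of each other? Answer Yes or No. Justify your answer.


Sorted letters of 'wolf': 'flow'
Sorted letters of 'angel': 'aegln'
They do not match.

No


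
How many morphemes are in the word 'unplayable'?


Decomposition: un- (prefix) + play (root) + -able (suffix) = 3 morpheme(s)

3 morphemes


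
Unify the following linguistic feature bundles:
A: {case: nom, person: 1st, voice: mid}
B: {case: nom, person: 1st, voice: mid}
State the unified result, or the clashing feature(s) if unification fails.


Compare features:
case: A=nom vs B=nom -> unified: nom
person: A=1st vs B=1st -> unified: 1st
voice: A=mid vs B=mid -> unified: mid
No clashes found.

Unified: {case: nom, person: 1st, voice: mid}


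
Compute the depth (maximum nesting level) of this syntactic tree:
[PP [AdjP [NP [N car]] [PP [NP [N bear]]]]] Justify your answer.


Count bracket nesting levels:
'[' at pos 0: depth = 1
'[' at pos 4: depth = 2
'[' at pos 10: depth = 3
'[' at pos 14: depth = 4
'[' at pos 23: depth = 3
'[' at pos 27: depth = 4
'[' at pos 31: depth = 5
Maximum depth reached: 5

5


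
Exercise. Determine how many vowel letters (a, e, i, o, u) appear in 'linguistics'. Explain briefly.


Vowels in 'linguistics': i, u, i, i = 4 vowels.

4


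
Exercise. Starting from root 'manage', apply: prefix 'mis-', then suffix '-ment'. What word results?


Step 1: Add prefix 'mis-' to 'manage' = 'mismanage'
Step 2: Add suffix '-ment' to 'mismanage' = 'mismanagement'

mismanagement


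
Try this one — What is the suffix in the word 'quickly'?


The word 'quickly' = 'quick' (root) + '-ly' (suffix). The suffix is '-ly'.

ly


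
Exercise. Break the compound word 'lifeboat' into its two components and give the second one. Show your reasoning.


Split 'lifeboat' into 'life' + 'boat'. The second part is 'boat'.

boat


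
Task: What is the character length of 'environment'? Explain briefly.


Spell out 'environment' and number each letter: e(1), n(2), v(3), i(4), r(5), o(6), n(7), m(8), e(9), n(10), t(11). Total: 11 letters.

11


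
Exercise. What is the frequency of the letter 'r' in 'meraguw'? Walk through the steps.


Letter 'r' in 'meraguw': found at position(s) 3 = 1 occurrence(s).

1


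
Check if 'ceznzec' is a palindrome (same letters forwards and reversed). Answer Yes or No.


Forward: 'ceznzec'
Reversed: 'ceznzec'
They are identical.

Yes


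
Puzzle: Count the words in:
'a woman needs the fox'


Split into words: a | woman | needs | the | fox = 5 words.

5


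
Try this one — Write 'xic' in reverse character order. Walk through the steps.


Reverse 'xic' character by character: 'cix'.

cix


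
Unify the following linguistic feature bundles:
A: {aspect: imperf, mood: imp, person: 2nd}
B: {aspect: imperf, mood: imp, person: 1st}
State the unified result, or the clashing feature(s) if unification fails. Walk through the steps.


Compare features:
aspect: A=imperf vs B=imperf -> unified: imperf
mood: A=imp vs B=imp -> unified: imp
person: A=2nd vs B=1st -> CLASH
Clash detected on feature 'person' (2nd vs 1st); unification fails.

CLASH on 'person' (2nd vs 1st)


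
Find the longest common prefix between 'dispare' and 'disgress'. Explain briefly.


Compare from the start: 3 characters match: 'dis'. Mismatch at position 4: 'p' vs 'g'.

dis


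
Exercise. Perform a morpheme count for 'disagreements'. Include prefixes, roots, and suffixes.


Decomposition: dis- (prefix) + agree (root) + -ment (suffix) + -s (plural) = 4 morpheme(s)

4 morphemes


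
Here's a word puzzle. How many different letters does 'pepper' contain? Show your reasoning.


Unique letters in 'pepper': {e, p, r} = 3 distinct letters.

3


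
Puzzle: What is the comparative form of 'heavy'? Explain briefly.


Apply comparative formation (consonant + y: change y to i, add -er): 'heavy' -> 'heavier'.

heavier


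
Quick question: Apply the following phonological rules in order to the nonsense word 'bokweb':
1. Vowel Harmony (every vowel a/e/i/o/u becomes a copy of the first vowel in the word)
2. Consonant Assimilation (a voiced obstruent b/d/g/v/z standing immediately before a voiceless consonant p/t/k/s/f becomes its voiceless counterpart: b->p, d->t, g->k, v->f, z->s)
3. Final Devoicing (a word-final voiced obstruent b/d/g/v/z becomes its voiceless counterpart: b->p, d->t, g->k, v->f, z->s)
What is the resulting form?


Starting form: 'bokweb'
Rule 1: Vowel Harmony: all vowels become 'o' (matching first vowel). 'bokweb' -> 'bokwob'
Rule 2: Consonant Assimilation: no voiced obstruent (b/d/g/v/z) stands immediately before a voiceless consonant (p/t/k/s/f). No change.
Rule 3: Final Devoicing: word-final voiced obstruent 'b' becomes voiceless 'p'. 'bokwob' -> 'bokwop'
Final form: 'bokwop'

bokwop


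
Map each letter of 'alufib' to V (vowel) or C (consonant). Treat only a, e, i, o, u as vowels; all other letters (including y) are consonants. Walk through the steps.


Letter mapping: a = V, l = C, u = V, f = C, i = V, b = C.

VCVCVC


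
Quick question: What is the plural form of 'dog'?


Apply rule: Add -s. 'dog' becomes 'dogs'.

dogs


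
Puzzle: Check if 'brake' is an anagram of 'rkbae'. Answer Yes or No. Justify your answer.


Sorted letters of 'brake': 'abekr'
Sorted letters of 'rkbae': 'abekr'
They match.

Yes


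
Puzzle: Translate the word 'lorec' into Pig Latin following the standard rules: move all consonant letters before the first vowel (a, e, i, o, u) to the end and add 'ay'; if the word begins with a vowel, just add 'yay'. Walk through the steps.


'lorec': move consonant cluster 'l' to end and add 'ay': 'oreclay'.

oreclay


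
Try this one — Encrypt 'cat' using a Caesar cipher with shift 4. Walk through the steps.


Shift each letter by 4: c -> g, a -> e, t -> x. Result: 'gex'.

gex


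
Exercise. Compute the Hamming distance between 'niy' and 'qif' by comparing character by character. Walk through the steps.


Alignment:
Position 1: 'n' vs 'q' = DIFFER
Position 2: 'i' vs 'i' = match
Position 3: 'y' vs 'f' = DIFFER
Total differences: 2

2


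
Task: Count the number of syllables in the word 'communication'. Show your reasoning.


Break 'communication' into syllables: com-mu-ni-ca-tion -> com | mu | ni | ca | tion = 5 syllables

5 syllables


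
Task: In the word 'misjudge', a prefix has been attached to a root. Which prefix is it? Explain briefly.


The word 'misjudge' = 'mis' (prefix) + 'judge' (root). The prefix is 'mis'.

mis


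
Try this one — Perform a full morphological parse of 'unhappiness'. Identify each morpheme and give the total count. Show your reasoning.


Step 1: Identify prefix: 'un' (meaning: not/reverse)
Step 2: Identify root: 'happy'
Step 3: Identify suffix(es): 'ness'
Decomposition: un- (prefix: not/reverse) + happy (root) + -ness (suffix: state of)
Total morphemes: 3

3 morphemes (un- (prefix: not/reverse) + happy (root) + -ness (suffix: state of))


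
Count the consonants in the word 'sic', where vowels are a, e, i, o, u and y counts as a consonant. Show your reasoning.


Consonants in 'sic': s, c = 2 consonants.

2


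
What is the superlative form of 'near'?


Apply superlative formation (add -est): 'near' -> 'nearest'.

nearest


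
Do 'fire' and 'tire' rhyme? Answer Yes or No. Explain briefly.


Rime (stressed vowel + following sounds) of 'fire': -ire = /aɪər/
Rime of 'tire': -ire = /aɪər/
/aɪər/ and /aɪər/ are the same ending sound, so the words rhyme.

Yes


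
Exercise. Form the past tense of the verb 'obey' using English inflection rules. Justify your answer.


Apply rule: Add -ed. 'obey' becomes 'obeyed'.

obeyed


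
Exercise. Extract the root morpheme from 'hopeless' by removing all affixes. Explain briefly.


Remove suffix '-less' from 'hopeless' to get root 'hope'.

hope


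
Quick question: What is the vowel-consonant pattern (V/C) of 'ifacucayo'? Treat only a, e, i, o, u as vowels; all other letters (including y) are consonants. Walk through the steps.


Letter mapping: i = V, f = C, a = V, c = C, u = V, c = C, a = V, y = C, o = V.

VCVCVCVCV


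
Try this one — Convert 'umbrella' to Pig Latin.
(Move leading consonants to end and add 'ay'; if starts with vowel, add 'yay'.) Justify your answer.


'umbrella' starts with a vowel, so add 'yay': 'umbrellayay'.

umbrellayay


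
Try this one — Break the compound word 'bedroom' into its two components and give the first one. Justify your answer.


Split 'bedroom' into 'bed' + 'room'. The first part is 'bed'.

bed


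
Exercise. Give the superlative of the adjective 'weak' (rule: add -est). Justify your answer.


Apply superlative formation (add -est): 'weak' -> 'weakest'.

weakest


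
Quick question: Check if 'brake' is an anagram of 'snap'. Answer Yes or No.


Sorted letters of 'brake': 'abekr'
Sorted letters of 'snap': 'anps'
They do not match.

No


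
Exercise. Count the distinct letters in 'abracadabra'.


Unique letters in 'abracadabra': {a, b, c, d, r} = 5 distinct letters.

5


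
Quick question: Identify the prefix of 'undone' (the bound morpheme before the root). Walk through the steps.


The word 'undone' = 'un' (prefix) + 'done' (root). The prefix is 'un'.

un


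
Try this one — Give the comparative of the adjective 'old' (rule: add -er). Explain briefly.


Apply comparative formation (add -er): 'old' -> 'older'.

older


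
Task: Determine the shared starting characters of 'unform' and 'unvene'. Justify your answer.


Compare from the start: 2 characters match: 'un'. Mismatch at position 3: 'f' vs 'v'.

un


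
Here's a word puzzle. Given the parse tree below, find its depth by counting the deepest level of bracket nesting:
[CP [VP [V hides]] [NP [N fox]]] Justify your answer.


Count bracket nesting levels:
'[' at pos 0: depth = 1
'[' at pos 4: depth = 2
'[' at pos 8: depth = 3
'[' at pos 19: depth = 2
'[' at pos 23: depth = 3
Maximum depth reached: 3

3


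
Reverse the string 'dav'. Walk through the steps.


Reverse 'dav' character by character: 'vad'.

vad


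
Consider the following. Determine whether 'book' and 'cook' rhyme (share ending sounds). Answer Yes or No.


Rime (stressed vowel + following sounds) of 'book': -ook = /ʊk/
Rime of 'cook': -ook = /ʊk/
/ʊk/ and /ʊk/ are the same ending sound, so the words rhyme.

Yes


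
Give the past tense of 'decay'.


Apply rule: Add -ed. 'decay' becomes 'decayed'.

decayed


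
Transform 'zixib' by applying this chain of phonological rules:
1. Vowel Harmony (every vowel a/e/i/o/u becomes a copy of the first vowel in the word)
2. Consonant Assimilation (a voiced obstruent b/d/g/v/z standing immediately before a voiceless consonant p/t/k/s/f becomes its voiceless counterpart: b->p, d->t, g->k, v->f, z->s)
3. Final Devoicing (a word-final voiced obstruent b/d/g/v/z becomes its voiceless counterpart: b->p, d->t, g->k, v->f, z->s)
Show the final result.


Starting form: 'zixib'
Rule 1: Vowel Harmony: all vowels already match. No change.
Rule 2: Consonant Assimilation: no voiced obstruent (b/d/g/v/z) stands immediately before a voiceless consonant (p/t/k/s/f). No change.
Rule 3: Final Devoicing: word-final voiced obstruent 'b' becomes voiceless 'p'. 'zixib' -> 'zixip'
Final form: 'zixip'

zixip


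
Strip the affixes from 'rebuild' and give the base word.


Remove prefix 're' from 'rebuild' to get root 'build'.

build


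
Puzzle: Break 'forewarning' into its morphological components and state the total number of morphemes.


Step 1: Identify prefix: 'fore' (meaning: before/front)
Step 2: Identify root: 'warn'
Step 3: Identify suffix(es): 'ing'
Decomposition: fore- (prefix: before/front) + warn (root) + -ing (suffix: ongoing action)
Total morphemes: 3

3 morphemes (fore- (prefix: before/front) + warn (root) + -ing (suffix: ongoing action))


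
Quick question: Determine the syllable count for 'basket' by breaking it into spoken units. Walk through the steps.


Break 'basket' into syllables: bas-ket -> bas | ket = 2 syllables

2 syllables


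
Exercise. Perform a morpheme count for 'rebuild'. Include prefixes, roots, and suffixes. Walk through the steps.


Decomposition: re- (prefix) + build (root) = 2 morpheme(s)

2 morphemes


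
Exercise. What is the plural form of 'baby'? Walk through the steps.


Apply rule: Change -y to -ies (consonant + y). 'baby' becomes 'babies'.

babies


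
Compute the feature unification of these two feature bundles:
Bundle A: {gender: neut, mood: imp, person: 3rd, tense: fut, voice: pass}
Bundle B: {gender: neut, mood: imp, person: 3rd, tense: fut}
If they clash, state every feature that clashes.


Compare features:
gender: A=neut vs B=neut -> unified: neut
mood: A=imp vs B=imp -> unified: imp
person: A=3rd vs B=3rd -> unified: 3rd
tense: A=fut vs B=fut -> unified: fut
voice: A=pass vs B=_ -> unified: pass
No clashes found.

Unified: {gender: neut, mood: imp, person: 3rd, tense: fut, voice: pass}


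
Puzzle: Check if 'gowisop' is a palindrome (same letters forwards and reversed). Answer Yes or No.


Forward: 'gowisop'
Reversed: 'posiwog'
They differ.

No


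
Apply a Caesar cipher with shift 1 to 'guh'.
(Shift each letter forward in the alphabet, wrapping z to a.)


Shift each letter by 1: g -> h, u -> v, h -> i. Result: 'hvi'.

hvi


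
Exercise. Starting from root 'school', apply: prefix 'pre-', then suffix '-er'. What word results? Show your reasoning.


Step 1: Add prefix 'pre-' to 'school' = 'preschool'
Step 2: Add suffix '-er' to 'preschool' = 'preschooler'

preschooler


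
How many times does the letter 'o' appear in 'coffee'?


Letter 'o' in 'coffee': found at position(s) 2 = 1 occurrence(s).

1


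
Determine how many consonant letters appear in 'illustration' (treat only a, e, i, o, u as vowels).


Consonants in 'illustration': l, l, s, t, r, t, n = 7 consonants.

7


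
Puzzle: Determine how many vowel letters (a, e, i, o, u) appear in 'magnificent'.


Vowels in 'magnificent': a, i, i, e = 4 vowels.

4


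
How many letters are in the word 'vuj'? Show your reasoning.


Spell out 'vuj' and number each letter: v(1), u(2), j(3). Total: 3 letters.

3


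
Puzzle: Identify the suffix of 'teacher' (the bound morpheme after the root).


The word 'teacher' = 'teach' (root) + '-er' (suffix). The suffix is '-er'.

er


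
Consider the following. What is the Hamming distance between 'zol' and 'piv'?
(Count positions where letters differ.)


Alignment:
Position 1: 'z' vs 'p' = DIFFER
Position 2: 'o' vs 'i' = DIFFER
Position 3: 'l' vs 'v' = DIFFER
Total differences: 3

3


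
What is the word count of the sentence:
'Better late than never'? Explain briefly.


Split into words: Better | late | than | never = 4 words.

4


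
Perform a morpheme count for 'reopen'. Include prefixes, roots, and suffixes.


Decomposition: re- (prefix) + open (root) = 2 morpheme(s)

2 morphemes


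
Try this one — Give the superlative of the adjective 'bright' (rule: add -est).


Apply superlative formation (add -est): 'bright' -> 'brightest'.

brightest


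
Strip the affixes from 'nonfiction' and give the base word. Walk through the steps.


Remove prefix 'non' from 'nonfiction' to get root 'fiction'.

fiction


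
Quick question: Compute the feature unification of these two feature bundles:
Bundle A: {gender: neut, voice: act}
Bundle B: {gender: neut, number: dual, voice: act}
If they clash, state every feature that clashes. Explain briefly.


Compare features:
gender: A=neut vs B=neut -> unified: neut
number: A=_ vs B=dual -> unified: dual
voice: A=act vs B=act -> unified: act
No clashes found.

Unified: {gender: neut, number: dual, voice: act}


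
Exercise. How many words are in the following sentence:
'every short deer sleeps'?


Split into words: every | short | deer | sleeps = 4 words.

4


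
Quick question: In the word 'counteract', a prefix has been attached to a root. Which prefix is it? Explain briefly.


The word 'counteract' = 'counter' (prefix) + 'act' (root). The prefix is 'counter'.

counter


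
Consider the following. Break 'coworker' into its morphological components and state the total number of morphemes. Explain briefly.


Step 1: Identify prefix: 'co' (meaning: together)
Step 2: Identify root: 'work'
Step 3: Identify suffix(es): 'er'
Decomposition: co- (prefix: together) + work (root) + -er (suffix: one who)
Total morphemes: 3

3 morphemes (co- (prefix: together) + work (root) + -er (suffix: one who))


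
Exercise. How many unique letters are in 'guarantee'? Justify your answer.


Unique letters in 'guarantee': {a, e, g, n, r, t, u} = 7 distinct letters.

7


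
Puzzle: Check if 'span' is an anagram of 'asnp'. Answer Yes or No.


Sorted letters of 'span': 'anps'
Sorted letters of 'asnp': 'anps'
They match.

Yes


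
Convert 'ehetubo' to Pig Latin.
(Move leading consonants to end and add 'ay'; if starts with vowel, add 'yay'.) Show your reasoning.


'ehetubo' starts with a vowel, so add 'yay': 'ehetuboyay'.

ehetuboyay


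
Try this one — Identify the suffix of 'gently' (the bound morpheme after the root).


The word 'gently' = 'gentle' (root) + '-ly' (suffix). The suffix is '-ly'.

ly


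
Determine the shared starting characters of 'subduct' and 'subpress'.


Compare from the start: 3 characters match: 'sub'. Mismatch at position 4: 'd' vs 'p'.

sub


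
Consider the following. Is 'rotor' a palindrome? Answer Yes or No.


Forward: 'rotor'
Reversed: 'rotor'
They are identical.

Yes


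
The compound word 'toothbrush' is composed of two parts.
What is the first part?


Split 'toothbrush' into 'tooth' + 'brush'. The first part is 'tooth'.

tooth


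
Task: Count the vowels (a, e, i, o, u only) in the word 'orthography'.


Vowels in 'orthography': o, o, a = 3 vowels.

3


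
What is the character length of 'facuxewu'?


Spell out 'facuxewu' and number each letter: f(1), a(2), c(3), u(4), x(5), e(6), w(7), u(8). Total: 8 letters.

8


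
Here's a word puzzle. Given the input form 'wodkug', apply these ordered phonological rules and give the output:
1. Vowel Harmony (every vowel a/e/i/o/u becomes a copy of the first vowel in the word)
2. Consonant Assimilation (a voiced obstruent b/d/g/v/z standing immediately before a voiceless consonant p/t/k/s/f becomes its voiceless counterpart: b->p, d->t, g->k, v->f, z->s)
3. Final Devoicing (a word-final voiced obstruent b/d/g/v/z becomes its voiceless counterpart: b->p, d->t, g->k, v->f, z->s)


Starting form: 'wodkug'
Rule 1: Vowel Harmony: all vowels become 'o' (matching first vowel). 'wodkug' -> 'wodkog'
Rule 2: Consonant Assimilation: voiced obstruent before voiceless consonant becomes voiceless ('dk' -> 'tk'). 'wodkog' -> 'wotkog'
Rule 3: Final Devoicing: word-final voiced obstruent 'g' becomes voiceless 'k'. 'wotkog' -> 'wotkok'
Final form: 'wotkok'

wotkok


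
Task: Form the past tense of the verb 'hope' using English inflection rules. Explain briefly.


Apply rule: Add -d (word ends in -e). 'hope' becomes 'hoped'.

hoped


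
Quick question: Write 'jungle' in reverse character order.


Reverse 'jungle' character by character: 'elgnuj'.

elgnuj


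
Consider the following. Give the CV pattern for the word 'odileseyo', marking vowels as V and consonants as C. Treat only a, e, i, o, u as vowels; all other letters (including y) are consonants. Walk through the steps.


Letter mapping: o = V, d = C, i = V, l = C, e = V, s = C, e = V, y = C, o = V.

VCVCVCVCV


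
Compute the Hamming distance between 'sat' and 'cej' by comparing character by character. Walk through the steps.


Alignment:
Position 1: 's' vs 'c' = DIFFER
Position 2: 'a' vs 'e' = DIFFER
Position 3: 't' vs 'j' = DIFFER
Total differences: 3

3


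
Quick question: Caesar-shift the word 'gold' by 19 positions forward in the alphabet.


Shift each letter by 19: g -> z, o -> h, l -> e, d -> w. Result: 'zhew'.

zhew


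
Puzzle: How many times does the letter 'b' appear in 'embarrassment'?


Letter 'b' in 'embarrassment': found at position(s) 3 = 1 occurrence(s).

1


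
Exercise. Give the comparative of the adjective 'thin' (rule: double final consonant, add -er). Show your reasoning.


Apply comparative formation (double final consonant, add -er): 'thin' -> 'thinner'.

thinner


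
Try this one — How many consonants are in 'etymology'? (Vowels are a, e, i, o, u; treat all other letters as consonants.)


Consonants in 'etymology': t, y, m, l, g, y = 6 consonants.

6


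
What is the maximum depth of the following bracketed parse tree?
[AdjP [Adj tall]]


Count bracket nesting levels:
'[' at pos 0: depth = 1
'[' at pos 6: depth = 2
Maximum depth reached: 2

2


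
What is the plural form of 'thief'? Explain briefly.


Apply rule: Change -f to -ves. 'thief' becomes 'thieves'.

thieves


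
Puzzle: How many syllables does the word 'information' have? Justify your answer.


Break 'information' into syllables: in-for-ma-tion -> in | for | ma | tion = 4 syllables

4 syllables


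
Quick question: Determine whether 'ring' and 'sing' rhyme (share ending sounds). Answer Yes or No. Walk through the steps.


Rime (stressed vowel + following sounds) of 'ring': -ing = /ɪŋ/
Rime of 'sing': -ing = /ɪŋ/
/ɪŋ/ and /ɪŋ/ are the same ending sound, so the words rhyme.

Yes


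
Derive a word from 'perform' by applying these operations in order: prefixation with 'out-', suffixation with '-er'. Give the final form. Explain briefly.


Step 1: Add prefix 'out-' to 'perform' = 'outperform'
Step 2: Add suffix '-er' to 'outperform' = 'outperformer'

outperformer


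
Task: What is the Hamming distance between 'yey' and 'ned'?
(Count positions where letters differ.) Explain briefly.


Alignment:
Position 1: 'y' vs 'n' = DIFFER
Position 2: 'e' vs 'e' = match
Position 3: 'y' vs 'd' = DIFFER
Total differences: 2

2


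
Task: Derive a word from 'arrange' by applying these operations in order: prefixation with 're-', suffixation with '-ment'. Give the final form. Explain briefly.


Step 1: Add prefix 're-' to 'arrange' = 'rearrange'
Step 2: Add suffix '-ment' to 'rearrange' = 'rearrangement'

rearrangement


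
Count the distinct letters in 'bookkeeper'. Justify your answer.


Unique letters in 'bookkeeper': {b, e, k, o, p, r} = 6 distinct letters.

6


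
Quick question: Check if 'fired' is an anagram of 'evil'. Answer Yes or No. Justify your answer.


Sorted letters of 'fired': 'defir'
Sorted letters of 'evil': 'eilv'
They do not match.

No


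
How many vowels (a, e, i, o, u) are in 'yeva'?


Vowels in 'yeva': e, a = 2 vowels.

2


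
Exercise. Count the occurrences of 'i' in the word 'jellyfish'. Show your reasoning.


Letter 'i' in 'jellyfish': found at position(s) 7 = 1 occurrence(s).

1


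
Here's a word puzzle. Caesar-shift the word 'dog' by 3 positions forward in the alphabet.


Shift each letter by 3: d -> g, o -> r, g -> j. Result: 'grj'.

grj


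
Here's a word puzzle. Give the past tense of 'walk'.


Apply rule: Add -ed. 'walk' becomes 'walked'.

walked


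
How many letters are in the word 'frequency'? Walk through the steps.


Spell out 'frequency' and number each letter: f(1), r(2), e(3), q(4), u(5), e(6), n(7), c(8), y(9). Total: 9 letters.

9


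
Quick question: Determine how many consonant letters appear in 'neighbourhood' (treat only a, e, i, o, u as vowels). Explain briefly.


Consonants in 'neighbourhood': n, g, h, b, r, h, d = 7 consonants.

7


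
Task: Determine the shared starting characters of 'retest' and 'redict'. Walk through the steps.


Compare from the start: 2 characters match: 're'. Mismatch at position 3: 't' vs 'd'.

re


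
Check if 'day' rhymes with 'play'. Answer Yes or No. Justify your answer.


Rime (stressed vowel + following sounds) of 'day': -ay = /eɪ/
Rime of 'play': -ay = /eɪ/
/eɪ/ and /eɪ/ are the same ending sound, so the words rhyme.

Yes


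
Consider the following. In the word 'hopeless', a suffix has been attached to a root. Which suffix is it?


The word 'hopeless' = 'hope' (root) + '-less' (suffix). The suffix is '-less'.

less


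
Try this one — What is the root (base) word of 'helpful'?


Remove suffix '-ful' from 'helpful' to get root 'help'.

help


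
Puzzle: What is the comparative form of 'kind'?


Apply comparative formation (add -er): 'kind' -> 'kinder'.

kinder


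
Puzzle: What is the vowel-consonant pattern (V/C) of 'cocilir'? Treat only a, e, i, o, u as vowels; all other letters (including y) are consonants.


Letter mapping: c = C, o = V, c = C, i = V, l = C, i = V, r = C.

CVCVCVC


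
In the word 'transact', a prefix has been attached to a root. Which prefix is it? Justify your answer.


The word 'transact' = 'trans' (prefix) + 'act' (root). The prefix is 'trans'.

trans


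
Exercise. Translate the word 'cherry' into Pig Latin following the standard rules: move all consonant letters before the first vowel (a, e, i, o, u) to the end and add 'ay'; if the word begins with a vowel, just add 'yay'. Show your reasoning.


'cherry': move consonant cluster 'ch' to end and add 'ay': 'errychay'.

errychay


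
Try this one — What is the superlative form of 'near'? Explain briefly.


Apply superlative formation (add -est): 'near' -> 'nearest'.

nearest


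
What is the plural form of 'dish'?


Apply rule: Add -es (sibilant/fricative ending). 'dish' becomes 'dishes'.

dishes


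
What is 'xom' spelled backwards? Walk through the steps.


Reverse 'xom' character by character: 'mox'.

mox


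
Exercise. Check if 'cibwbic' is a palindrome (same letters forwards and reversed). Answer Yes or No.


Forward: 'cibwbic'
Reversed: 'cibwbic'
They are identical.

Yes


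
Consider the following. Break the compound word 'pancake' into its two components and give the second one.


Split 'pancake' into 'pan' + 'cake'. The second part is 'cake'.

cake


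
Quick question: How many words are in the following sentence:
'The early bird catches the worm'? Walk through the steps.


Split into words: The | early | bird | catches | the | worm = 6 words.

6


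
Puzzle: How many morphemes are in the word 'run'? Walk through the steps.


Decomposition: run (free morpheme) = 1 morpheme(s)

1 morphemes


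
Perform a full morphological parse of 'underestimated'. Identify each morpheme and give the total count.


Step 1: Identify prefix: 'under' (meaning: beneath/insufficient)
Step 2: Identify root: 'estimate'
Step 3: Identify suffix(es): 'ed'
Decomposition: under- (prefix: beneath/insufficient) + estimate (root) + -ed (suffix: past)
Total morphemes: 3

3 morphemes (under- (prefix: beneath/insufficient) + estimate (root) + -ed (suffix: past))


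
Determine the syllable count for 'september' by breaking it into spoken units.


Break 'september' into syllables: sep-tem-ber -> sep | tem | ber = 3 syllables

3 syllables


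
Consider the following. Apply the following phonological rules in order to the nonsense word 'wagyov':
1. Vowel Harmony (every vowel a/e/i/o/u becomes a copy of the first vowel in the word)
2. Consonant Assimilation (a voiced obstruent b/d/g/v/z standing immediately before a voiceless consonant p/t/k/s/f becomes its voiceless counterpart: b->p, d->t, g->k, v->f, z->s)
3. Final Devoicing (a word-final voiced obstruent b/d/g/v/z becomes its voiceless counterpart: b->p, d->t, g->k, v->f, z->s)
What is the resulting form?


Starting form: 'wagyov'
Rule 1: Vowel Harmony: all vowels become 'a' (matching first vowel). 'wagyov' -> 'wagyav'
Rule 2: Consonant Assimilation: no voiced obstruent (b/d/g/v/z) stands immediately before a voiceless consonant (p/t/k/s/f). No change.
Rule 3: Final Devoicing: word-final voiced obstruent 'v' becomes voiceless 'f'. 'wagyav' -> 'wagyaf'
Final form: 'wagyaf'

wagyaf


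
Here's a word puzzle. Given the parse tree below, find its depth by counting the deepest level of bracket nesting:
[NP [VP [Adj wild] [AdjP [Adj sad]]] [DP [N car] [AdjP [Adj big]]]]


Count bracket nesting levels:
'[' at pos 0: depth = 1
'[' at pos 4: depth = 2
'[' at pos 8: depth = 3
'[' at pos 19: depth = 3
'[' at pos 25: depth = 4
'[' at pos 37: depth = 2
'[' at pos 41: depth = 3
'[' at pos 49: depth = 3
'[' at pos 55: depth = 4
Maximum depth reached: 4

4


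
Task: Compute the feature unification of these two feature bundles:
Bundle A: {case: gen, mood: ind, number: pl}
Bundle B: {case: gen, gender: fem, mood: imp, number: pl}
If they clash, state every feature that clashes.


Compare features:
case: A=gen vs B=gen -> unified: gen
gender: A=_ vs B=fem -> unified: fem
mood: A=ind vs B=imp -> CLASH
number: A=pl vs B=pl -> unified: pl
Clash detected on feature 'mood' (ind vs imp); unification fails.

CLASH on 'mood' (ind vs imp)


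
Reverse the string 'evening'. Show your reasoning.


Reverse 'evening' character by character: 'gnineve'.

gnineve


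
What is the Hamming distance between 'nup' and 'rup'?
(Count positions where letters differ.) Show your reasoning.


Alignment:
Position 1: 'n' vs 'r' = DIFFER
Position 2: 'u' vs 'u' = match
Position 3: 'p' vs 'p' = match
Total differences: 1

1


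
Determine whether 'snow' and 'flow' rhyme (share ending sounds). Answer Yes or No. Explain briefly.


Rime (stressed vowel + following sounds) of 'snow': -ow = /oʊ/
Rime of 'flow': -ow = /oʊ/
/oʊ/ and /oʊ/ are the same ending sound, so the words rhyme.

Yes


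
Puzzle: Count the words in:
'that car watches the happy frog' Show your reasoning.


Split into words: that | car | watches | the | happy | frog = 6 words.

6


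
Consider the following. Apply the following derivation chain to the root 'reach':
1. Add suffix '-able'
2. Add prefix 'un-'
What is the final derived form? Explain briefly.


Step 1: Add suffix '-able' to 'reach' = 'reachable'
Step 2: Add prefix 'un-' to 'reachable' = 'unreachable'

unreachable


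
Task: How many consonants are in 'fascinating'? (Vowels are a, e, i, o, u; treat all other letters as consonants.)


Consonants in 'fascinating': f, s, c, n, t, n, g = 7 consonants.

7


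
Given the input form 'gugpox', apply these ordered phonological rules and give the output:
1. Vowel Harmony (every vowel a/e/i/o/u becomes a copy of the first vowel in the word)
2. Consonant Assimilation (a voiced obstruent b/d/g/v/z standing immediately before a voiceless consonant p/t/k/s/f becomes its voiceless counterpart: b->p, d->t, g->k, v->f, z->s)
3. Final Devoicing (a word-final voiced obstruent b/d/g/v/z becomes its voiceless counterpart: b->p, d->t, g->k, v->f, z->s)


Starting form: 'gugpox'
Rule 1: Vowel Harmony: all vowels become 'u' (matching first vowel). 'gugpox' -> 'gugpux'
Rule 2: Consonant Assimilation: voiced obstruent before voiceless consonant becomes voiceless ('gp' -> 'kp'). 'gugpux' -> 'gukpux'
Rule 3: Final Devoicing: final consonant 'x' is not one of the voiced obstruents b/d/g/v/z. No change.
Final form: 'gukpux'

gukpux


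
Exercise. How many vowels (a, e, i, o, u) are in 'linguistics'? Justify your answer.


Vowels in 'linguistics': i, u, i, i = 4 vowels.

4


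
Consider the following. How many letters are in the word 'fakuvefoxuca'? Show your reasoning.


Spell out 'fakuvefoxuca' and number each letter: f(1), a(2), k(3), u(4), v(5), e(6), f(7), o(8), x(9), u(10), c(11), a(12). Total: 12 letters.

12


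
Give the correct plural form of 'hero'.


Apply rule: Add -es (consonant + o). 'hero' becomes 'heroes'.

heroes


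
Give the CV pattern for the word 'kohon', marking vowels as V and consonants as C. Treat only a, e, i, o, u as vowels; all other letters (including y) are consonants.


Letter mapping: k = C, o = V, h = C, o = V, n = C.

CVCVC


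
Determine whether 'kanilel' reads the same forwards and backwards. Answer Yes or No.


Forward: 'kanilel'
Reversed: 'lelinak'
They differ.

No


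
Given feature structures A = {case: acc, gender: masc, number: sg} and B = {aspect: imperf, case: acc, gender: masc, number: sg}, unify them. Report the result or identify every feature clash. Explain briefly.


Compare features:
aspect: A=_ vs B=imperf -> unified: imperf
case: A=acc vs B=acc -> unified: acc
gender: A=masc vs B=masc -> unified: masc
number: A=sg vs B=sg -> unified: sg
No clashes found.

Unified: {aspect: imperf, case: acc, gender: masc, number: sg}


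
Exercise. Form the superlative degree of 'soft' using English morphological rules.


Apply superlative formation (add -est): 'soft' -> 'softest'.

softest


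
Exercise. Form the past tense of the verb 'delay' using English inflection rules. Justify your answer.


Apply rule: Add -ed. 'delay' becomes 'delayed'.

delayed


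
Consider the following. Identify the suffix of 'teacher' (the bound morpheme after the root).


The word 'teacher' = 'teach' (root) + '-er' (suffix). The suffix is '-er'.

er


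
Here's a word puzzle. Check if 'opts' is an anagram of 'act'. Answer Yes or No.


Sorted letters of 'opts': 'opst'
Sorted letters of 'act': 'act'
They do not match.

No


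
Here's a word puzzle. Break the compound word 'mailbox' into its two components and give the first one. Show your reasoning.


Split 'mailbox' into 'mail' + 'box'. The first part is 'mail'.

mail


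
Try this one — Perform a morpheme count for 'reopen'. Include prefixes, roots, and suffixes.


Decomposition: re- (prefix) + open (root) = 2 morpheme(s)

2 morphemes


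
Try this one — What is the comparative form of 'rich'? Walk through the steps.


Apply comparative formation (add -er): 'rich' -> 'richer'.

richer


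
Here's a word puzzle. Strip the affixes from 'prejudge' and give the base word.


Remove prefix 'pre' from 'prejudge' to get root 'judge'.

judge


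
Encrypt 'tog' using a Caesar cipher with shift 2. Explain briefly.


Shift each letter by 2: t -> v, o -> q, g -> i. Result: 'vqi'.

vqi


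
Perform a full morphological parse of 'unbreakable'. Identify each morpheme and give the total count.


Step 1: Identify prefix: 'un' (meaning: not/reverse)
Step 2: Identify root: 'break'
Step 3: Identify suffix(es): 'able'
Decomposition: un- (prefix: not/reverse) + break (root) + -able (suffix: capable of)
Total morphemes: 3

3 morphemes (un- (prefix: not/reverse) + break (root) + -able (suffix: capable of))


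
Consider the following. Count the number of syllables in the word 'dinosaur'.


Break 'dinosaur' into syllables: di-no-saur -> di | no | saur = 3 syllables

3 syllables


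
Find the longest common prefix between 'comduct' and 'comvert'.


Compare from the start: 3 characters match: 'com'. Mismatch at position 4: 'd' vs 'v'.

com


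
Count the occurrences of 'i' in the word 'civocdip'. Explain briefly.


Letter 'i' in 'civocdip': found at position(s) 2, 7 = 2 occurrence(s).

2


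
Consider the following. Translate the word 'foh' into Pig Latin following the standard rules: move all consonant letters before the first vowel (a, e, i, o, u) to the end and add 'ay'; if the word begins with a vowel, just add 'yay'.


'foh': move consonant cluster 'f' to end and add 'ay': 'ohfay'.

ohfay


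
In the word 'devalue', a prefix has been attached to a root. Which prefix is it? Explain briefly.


The word 'devalue' = 'de' (prefix) + 'value' (root). The prefix is 'de'.

de


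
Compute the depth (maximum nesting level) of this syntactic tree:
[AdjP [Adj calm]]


Count bracket nesting levels:
'[' at pos 0: depth = 1
'[' at pos 6: depth = 2
Maximum depth reached: 2

2


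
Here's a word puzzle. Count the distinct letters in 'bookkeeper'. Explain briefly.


Unique letters in 'bookkeeper': {b, e, k, o, p, r} = 6 distinct letters.

6


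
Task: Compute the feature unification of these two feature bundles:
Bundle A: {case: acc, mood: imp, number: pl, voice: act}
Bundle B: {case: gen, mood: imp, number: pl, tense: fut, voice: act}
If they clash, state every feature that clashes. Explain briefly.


Compare features:
case: A=acc vs B=gen -> CLASH
mood: A=imp vs B=imp -> unified: imp
number: A=pl vs B=pl -> unified: pl
tense: A=_ vs B=fut -> unified: fut
voice: A=act vs B=act -> unified: act
Clash detected on feature 'case' (acc vs gen); unification fails.

CLASH on 'case' (acc vs gen)


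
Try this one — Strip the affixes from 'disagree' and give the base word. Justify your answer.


Remove prefix 'dis' from 'disagree' to get root 'agree'.

agree


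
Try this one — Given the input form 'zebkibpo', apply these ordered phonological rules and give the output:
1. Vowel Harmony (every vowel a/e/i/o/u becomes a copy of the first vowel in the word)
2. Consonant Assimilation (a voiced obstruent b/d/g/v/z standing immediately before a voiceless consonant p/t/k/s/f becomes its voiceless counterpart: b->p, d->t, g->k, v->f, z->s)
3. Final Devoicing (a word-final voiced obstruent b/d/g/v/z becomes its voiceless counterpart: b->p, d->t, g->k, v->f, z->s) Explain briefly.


Starting form: 'zebkibpo'
Rule 1: Vowel Harmony: all vowels become 'e' (matching first vowel). 'zebkibpo' -> 'zebkebpe'
Rule 2: Consonant Assimilation: voiced obstruent before voiceless consonant becomes voiceless ('bk' -> 'pk', 'bp' -> 'pp'). 'zebkebpe' -> 'zepkeppe'
Rule 3: Final Devoicing: the word ends in the vowel 'e', not a consonant. No change.
Final form: 'zepkeppe'

zepkeppe
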